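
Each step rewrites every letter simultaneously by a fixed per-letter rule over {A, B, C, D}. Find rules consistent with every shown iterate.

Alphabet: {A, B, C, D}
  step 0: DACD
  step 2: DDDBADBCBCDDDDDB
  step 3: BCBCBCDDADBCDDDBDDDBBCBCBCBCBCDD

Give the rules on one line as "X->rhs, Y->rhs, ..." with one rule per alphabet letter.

A->AD, B->DD, C->DB, D->BC

  step 2 ⇒ step 3: DDDBADBCBCDDDDDB ⇒ BC·BC·BC·DD·AD·BC·DD·DB·DD·DB·BC·BC·BC·BC·BC·DD
    A ↦ AD
    B ↦ DD
    C ↦ DB
    D ↦ BC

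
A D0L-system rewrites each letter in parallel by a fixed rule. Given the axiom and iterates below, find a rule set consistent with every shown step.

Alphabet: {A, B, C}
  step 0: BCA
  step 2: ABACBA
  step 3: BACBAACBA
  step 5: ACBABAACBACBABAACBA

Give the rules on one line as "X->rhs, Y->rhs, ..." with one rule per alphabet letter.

A->BA, B->C, C->A

  step 2 ⇒ step 3: ABACBA ⇒ BA·C·BA·A·C·BA
    A ↦ BA
    B ↦ C
    C ↦ A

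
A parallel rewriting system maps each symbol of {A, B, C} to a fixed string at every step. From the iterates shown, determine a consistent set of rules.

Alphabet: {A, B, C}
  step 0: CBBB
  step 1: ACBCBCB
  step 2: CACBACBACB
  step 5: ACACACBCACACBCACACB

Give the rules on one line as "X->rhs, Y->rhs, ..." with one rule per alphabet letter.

A->C, B->CB, C->A

  step 1 ⇒ step 2: ACBCBCB ⇒ C·A·CB·A·CB·A·CB
    A ↦ C
    B ↦ CB
    C ↦ A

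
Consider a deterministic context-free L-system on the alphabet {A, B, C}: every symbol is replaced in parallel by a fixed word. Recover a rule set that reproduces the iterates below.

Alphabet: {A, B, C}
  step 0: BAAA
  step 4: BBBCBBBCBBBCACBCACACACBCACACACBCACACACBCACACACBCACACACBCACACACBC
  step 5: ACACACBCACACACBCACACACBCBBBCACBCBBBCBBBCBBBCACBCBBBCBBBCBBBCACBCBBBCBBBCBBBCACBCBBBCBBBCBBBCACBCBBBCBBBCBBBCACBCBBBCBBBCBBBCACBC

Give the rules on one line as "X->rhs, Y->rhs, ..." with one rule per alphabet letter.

  step 4 ⇒ step 5: BBBCBBBCBBBCACBCACACACBCACACACBCACACACBCACACACBCACACACBCACACACBC ⇒ AC·AC·AC·BC·AC·AC·AC·BC·AC·AC·AC·BC·BB·BC·AC·BC·BB·BC·BB·BC·BB·BC·AC·BC·BB·BC·BB·BC·BB·BC·AC·BC·BB·BC·BB·BC·BB·BC·AC·BC·BB·BC·BB·BC·BB·BC·AC·BC·BB·BC·BB·BC·BB·BC·AC·BC·BB·BC·BB·BC·BB·BC·AC·BC
    A ↦ BB
    B ↦ AC
    C ↦ BC

A->BB, B->AC, C->BC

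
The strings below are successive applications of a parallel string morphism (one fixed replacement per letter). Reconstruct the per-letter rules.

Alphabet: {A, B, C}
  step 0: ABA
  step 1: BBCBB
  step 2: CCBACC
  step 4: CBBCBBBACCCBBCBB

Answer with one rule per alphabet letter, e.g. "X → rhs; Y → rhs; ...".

  step 1 ⇒ step 2: BBCBB ⇒ C·C·BA·C·C
    B ↦ C
    C ↦ BA
  step 0 ⇒ step 1: ABA ⇒ BB·C·BB
    A ↦ BB

A->BB, B->C, C->BA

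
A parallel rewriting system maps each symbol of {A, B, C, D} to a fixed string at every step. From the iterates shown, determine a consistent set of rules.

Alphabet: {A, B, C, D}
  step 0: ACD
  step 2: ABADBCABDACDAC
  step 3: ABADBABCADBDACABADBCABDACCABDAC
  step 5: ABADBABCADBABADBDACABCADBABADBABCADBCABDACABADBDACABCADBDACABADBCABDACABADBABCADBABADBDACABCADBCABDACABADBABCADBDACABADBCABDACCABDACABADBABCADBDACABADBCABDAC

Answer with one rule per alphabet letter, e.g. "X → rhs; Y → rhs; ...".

  step 2 ⇒ step 3: ABADBCABDACDAC ⇒ AB·ADB·AB·C·ADB·DAC·AB·ADB·C·AB·DAC·C·AB·DAC
    A ↦ AB
    B ↦ ADB
    C ↦ DAC
    D ↦ C

A->AB, B->ADB, C->DAC, D->C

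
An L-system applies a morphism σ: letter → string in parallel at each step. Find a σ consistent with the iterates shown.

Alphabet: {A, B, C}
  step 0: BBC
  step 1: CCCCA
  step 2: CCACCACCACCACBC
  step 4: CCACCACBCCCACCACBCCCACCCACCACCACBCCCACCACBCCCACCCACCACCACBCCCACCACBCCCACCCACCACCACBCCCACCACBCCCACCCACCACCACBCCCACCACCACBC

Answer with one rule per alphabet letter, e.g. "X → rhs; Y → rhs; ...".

A->CBC, B->C, C->CCA

  step 1 ⇒ step 2: CCCCA ⇒ CCA·CCA·CCA·CCA·CBC
    A ↦ CBC
    C ↦ CCA
  step 0 ⇒ step 1: BBC ⇒ C·C·CCA
    B ↦ C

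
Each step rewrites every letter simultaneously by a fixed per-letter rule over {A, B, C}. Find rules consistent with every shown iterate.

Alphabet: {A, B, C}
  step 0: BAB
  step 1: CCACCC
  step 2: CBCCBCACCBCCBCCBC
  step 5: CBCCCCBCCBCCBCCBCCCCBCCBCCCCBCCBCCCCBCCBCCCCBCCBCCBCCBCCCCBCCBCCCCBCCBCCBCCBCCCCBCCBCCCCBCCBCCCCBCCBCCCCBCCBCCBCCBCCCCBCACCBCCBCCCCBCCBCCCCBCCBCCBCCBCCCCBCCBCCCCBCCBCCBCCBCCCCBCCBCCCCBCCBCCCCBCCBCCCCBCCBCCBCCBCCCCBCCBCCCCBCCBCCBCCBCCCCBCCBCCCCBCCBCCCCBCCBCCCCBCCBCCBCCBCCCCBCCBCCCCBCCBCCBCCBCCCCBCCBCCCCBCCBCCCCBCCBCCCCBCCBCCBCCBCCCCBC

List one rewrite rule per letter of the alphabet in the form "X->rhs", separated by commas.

  step 1 ⇒ step 2: CCACCC ⇒ CBC·CBC·AC·CBC·CBC·CBC
    A ↦ AC
    C ↦ CBC
  step 0 ⇒ step 1: BAB ⇒ CC·AC·CC
    B ↦ CC

A->AC, B->CC, C->CBC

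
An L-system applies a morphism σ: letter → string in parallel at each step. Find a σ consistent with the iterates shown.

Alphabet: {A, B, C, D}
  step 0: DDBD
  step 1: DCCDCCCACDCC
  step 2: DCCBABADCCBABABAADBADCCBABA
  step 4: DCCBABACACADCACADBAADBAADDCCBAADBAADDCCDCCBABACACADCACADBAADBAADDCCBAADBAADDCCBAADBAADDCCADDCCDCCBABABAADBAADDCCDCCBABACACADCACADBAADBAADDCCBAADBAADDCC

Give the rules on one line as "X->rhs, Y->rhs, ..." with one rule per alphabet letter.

A->AD, B->CAC, C->BA, D->DCC

  step 1 ⇒ step 2: DCCDCCCACDCC ⇒ DCC·BA·BA·DCC·BA·BA·BA·AD·BA·DCC·BA·BA
    A ↦ AD
    C ↦ BA
    D ↦ DCC
  step 0 ⇒ step 1: DDBD ⇒ DCC·DCC·CAC·DCC
    B ↦ CAC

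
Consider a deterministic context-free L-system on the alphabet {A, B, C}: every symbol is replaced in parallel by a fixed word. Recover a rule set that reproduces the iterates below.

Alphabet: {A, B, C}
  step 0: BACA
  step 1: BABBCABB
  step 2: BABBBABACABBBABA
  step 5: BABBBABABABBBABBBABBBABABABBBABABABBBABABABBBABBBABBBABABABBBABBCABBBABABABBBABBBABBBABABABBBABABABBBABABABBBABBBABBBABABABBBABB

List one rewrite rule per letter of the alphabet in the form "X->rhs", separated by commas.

A->BB, B->BA, C->CA

  step 1 ⇒ step 2: BABBCABB ⇒ BA·BB·BA·BA·CA·BB·BA·BA
    A ↦ BB
    B ↦ BA
    C ↦ CA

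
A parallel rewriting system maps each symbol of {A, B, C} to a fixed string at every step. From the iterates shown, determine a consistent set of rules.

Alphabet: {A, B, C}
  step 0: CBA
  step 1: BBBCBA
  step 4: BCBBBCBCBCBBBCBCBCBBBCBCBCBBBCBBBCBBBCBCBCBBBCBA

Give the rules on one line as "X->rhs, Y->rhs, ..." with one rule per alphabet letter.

A->BA, B->BC, C->BB

  step 0 ⇒ step 1: CBA ⇒ BB·BC·BA
    A ↦ BA
    B ↦ BC
    C ↦ BB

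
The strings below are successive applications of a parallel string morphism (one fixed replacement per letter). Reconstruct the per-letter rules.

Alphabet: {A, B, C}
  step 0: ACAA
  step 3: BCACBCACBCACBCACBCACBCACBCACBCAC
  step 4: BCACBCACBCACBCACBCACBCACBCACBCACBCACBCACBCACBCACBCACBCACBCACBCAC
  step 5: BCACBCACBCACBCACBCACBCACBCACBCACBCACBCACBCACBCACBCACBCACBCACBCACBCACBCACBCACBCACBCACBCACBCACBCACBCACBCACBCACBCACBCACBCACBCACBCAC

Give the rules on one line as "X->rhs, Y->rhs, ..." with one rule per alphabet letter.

  step 4 ⇒ step 5: BCACBCACBCACBCACBCACBCACBCACBCACBCACBCACBCACBCACBCACBCACBCACBCAC ⇒ BC·AC·BC·AC·BC·AC·BC·AC·BC·AC·BC·AC·BC·AC·BC·AC·BC·AC·BC·AC·BC·AC·BC·AC·BC·AC·BC·AC·BC·AC·BC·AC·BC·AC·BC·AC·BC·AC·BC·AC·BC·AC·BC·AC·BC·AC·BC·AC·BC·AC·BC·AC·BC·AC·BC·AC·BC·AC·BC·AC·BC·AC·BC·AC
    A ↦ BC
    B ↦ BC
    C ↦ AC

A->BC, B->BC, C->AC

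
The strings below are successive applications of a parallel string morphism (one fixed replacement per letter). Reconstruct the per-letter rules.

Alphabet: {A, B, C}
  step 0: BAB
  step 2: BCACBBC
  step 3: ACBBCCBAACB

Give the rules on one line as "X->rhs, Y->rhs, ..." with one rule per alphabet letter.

A->BC, B->A, C->CB

  step 2 ⇒ step 3: BCACBBC ⇒ A·CB·BC·CB·A·A·CB
    A ↦ BC
    B ↦ A
    C ↦ CB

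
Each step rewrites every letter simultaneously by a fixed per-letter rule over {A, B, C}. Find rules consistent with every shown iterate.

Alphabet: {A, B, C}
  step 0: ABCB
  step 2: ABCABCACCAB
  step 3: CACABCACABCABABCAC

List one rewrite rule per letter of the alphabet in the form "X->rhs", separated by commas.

A->C, B->AC, C->AB

  step 2 ⇒ step 3: ABCABCACCAB ⇒ C·AC·AB·C·AC·AB·C·AB·AB·C·AC
    A ↦ C
    B ↦ AC
    C ↦ AB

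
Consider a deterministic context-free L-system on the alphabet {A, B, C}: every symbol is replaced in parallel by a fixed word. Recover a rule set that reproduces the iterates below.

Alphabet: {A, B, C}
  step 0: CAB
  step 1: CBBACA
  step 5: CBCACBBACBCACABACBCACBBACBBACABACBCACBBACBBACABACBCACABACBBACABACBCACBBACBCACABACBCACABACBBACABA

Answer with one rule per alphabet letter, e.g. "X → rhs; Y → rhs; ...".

  step 0 ⇒ step 1: CAB ⇒ CB·BA·CA
    A ↦ BA
    B ↦ CA
    C ↦ CB

A->BA, B->CA, C->CB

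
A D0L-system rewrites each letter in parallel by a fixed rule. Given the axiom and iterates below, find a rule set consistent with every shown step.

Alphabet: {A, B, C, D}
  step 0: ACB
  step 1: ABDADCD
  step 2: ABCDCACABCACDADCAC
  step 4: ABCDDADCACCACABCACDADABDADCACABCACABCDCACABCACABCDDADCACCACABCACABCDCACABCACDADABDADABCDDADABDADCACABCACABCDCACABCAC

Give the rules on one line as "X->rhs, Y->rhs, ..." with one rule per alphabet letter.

  step 1 ⇒ step 2: ABDADCD ⇒ AB·CD·CAC·AB·CAC·DAD·CAC
    A ↦ AB
    B ↦ CD
    C ↦ DAD
    D ↦ CAC

A->AB, B->CD, C->DAD, D->CAC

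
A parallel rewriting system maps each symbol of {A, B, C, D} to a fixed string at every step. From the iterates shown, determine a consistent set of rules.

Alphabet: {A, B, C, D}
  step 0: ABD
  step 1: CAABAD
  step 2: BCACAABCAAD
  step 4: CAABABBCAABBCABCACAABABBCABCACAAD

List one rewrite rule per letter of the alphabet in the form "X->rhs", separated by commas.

  step 1 ⇒ step 2: CAABAD ⇒ B·CA·CA·AB·CA·AD
    A ↦ CA
    B ↦ AB
    C ↦ B
    D ↦ AD

A->CA, B->AB, C->B, D->AD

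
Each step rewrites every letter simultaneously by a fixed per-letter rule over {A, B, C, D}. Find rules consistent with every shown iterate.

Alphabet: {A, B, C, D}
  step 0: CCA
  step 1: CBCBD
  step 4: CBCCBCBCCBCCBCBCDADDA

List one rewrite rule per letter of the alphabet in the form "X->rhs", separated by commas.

  step 0 ⇒ step 1: CCA ⇒ CB·CB·D
    A ↦ D
    C ↦ CB
    B ↦ C  (constrained at step 1)
    D ↦ DA  (constrained at step 1)

A->D, B->C, C->CB, D->DA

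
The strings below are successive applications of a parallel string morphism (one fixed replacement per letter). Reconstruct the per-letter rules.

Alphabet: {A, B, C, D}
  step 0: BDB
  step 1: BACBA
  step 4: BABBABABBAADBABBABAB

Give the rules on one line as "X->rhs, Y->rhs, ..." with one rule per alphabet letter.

  step 0 ⇒ step 1: BDB ⇒ BA·C·BA
    B ↦ BA
    D ↦ C
    A ↦ B  (constrained at step 1)
    C ↦ AD  (constrained at step 1)

A->B, B->BA, C->AD, D->C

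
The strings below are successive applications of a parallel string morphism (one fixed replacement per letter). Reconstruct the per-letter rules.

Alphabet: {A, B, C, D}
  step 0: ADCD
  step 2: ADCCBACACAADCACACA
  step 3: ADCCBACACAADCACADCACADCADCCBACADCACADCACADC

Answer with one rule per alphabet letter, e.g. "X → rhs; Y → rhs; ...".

  step 2 ⇒ step 3: ADCCBACACAADCACACA ⇒ ADC·CB·AC·AC·A·ADC·AC·ADC·AC·ADC·ADC·CB·AC·ADC·AC·ADC·AC·ADC
    A ↦ ADC
    B ↦ A
    C ↦ AC
    D ↦ CB

A->ADC, B->A, C->AC, D->CB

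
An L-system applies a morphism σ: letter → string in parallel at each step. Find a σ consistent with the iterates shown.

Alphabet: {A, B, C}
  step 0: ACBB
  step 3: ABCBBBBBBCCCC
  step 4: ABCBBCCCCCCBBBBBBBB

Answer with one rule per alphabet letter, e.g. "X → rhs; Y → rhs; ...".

A->AB, B->C, C->BB

  step 3 ⇒ step 4: ABCBBBBBBCCCC ⇒ AB·C·BB·C·C·C·C·C·C·BB·BB·BB·BB
    A ↦ AB
    B ↦ C
    C ↦ BB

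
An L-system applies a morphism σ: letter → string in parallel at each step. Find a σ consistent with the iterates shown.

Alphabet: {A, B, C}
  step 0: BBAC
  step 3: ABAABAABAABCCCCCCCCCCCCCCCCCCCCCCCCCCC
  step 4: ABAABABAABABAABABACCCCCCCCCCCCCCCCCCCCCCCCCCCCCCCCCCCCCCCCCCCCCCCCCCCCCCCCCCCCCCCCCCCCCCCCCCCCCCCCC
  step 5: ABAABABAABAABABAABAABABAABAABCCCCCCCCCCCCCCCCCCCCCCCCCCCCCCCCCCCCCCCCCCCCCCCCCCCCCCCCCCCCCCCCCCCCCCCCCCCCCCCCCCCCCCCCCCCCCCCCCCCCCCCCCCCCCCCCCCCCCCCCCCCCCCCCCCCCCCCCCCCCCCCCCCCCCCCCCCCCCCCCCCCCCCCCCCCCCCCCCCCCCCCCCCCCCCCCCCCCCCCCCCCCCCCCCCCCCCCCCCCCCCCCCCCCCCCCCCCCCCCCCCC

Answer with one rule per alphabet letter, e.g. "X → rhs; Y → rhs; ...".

  step 4 ⇒ step 5: ABAABABAABABAABABACCCCCCCCCCCCCCCCCCCCCCCCCCCCCCCCCCCCCCCCCCCCCCCCCCCCCCCCCCCCCCCCCCCCCCCCCCCCCCCCC ⇒ AB·A·AB·AB·A·AB·A·AB·AB·A·AB·A·AB·AB·A·AB·A·AB·CCC·CCC·CCC·CCC·CCC·CCC·CCC·CCC·CCC·CCC·CCC·CCC·CCC·CCC·CCC·CCC·CCC·CCC·CCC·CCC·CCC·CCC·CCC·CCC·CCC·CCC·CCC·CCC·CCC·CCC·CCC·CCC·CCC·CCC·CCC·CCC·CCC·CCC·CCC·CCC·CCC·CCC·CCC·CCC·CCC·CCC·CCC·CCC·CCC·CCC·CCC·CCC·CCC·CCC·CCC·CCC·CCC·CCC·CCC·CCC·CCC·CCC·CCC·CCC·CCC·CCC·CCC·CCC·CCC·CCC·CCC·CCC·CCC·CCC·CCC·CCC·CCC·CCC·CCC·CCC·CCC
    A ↦ AB
    B ↦ A
    C ↦ CCC

A->AB, B->A, C->CCC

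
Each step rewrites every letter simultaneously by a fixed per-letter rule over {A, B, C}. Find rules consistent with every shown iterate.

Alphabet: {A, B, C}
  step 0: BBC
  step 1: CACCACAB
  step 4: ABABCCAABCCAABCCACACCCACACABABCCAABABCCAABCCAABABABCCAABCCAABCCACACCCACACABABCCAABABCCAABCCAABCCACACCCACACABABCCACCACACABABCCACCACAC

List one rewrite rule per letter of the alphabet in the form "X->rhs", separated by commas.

  step 0 ⇒ step 1: BBC ⇒ CAC·CAC·AB
    B ↦ CAC
    C ↦ AB
    A ↦ CCA  (constrained at step 1)

A->CCA, B->CAC, C->AB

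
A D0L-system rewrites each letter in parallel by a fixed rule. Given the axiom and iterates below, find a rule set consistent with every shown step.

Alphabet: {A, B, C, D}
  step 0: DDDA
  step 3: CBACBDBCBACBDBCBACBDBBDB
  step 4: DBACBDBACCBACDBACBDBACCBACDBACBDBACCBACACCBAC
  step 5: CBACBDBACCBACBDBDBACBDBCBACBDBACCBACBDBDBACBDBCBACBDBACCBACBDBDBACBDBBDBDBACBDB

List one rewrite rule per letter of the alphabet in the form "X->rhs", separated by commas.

  step 4 ⇒ step 5: DBACBDBACCBACDBACBDBACCBACDBACBDBACCBACACCBAC ⇒ CB·AC·B·DB·AC·CB·AC·B·DB·DB·AC·B·DB·CB·AC·B·DB·AC·CB·AC·B·DB·DB·AC·B·DB·CB·AC·B·DB·AC·CB·AC·B·DB·DB·AC·B·DB·B·DB·DB·AC·B·DB
    A ↦ B
    B ↦ AC
    C ↦ DB
    D ↦ CB

A->B, B->AC, C->DB, D->CB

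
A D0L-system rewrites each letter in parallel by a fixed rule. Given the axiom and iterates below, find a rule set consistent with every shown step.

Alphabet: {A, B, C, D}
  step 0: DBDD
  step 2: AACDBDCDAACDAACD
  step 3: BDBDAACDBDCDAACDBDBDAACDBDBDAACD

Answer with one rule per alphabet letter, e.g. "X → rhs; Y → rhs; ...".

A->BD, B->BD, C->AA, D->CD

  step 2 ⇒ step 3: AACDBDCDAACDAACD ⇒ BD·BD·AA·CD·BD·CD·AA·CD·BD·BD·AA·CD·BD·BD·AA·CD
    A ↦ BD
    B ↦ BD
    C ↦ AA
    D ↦ CD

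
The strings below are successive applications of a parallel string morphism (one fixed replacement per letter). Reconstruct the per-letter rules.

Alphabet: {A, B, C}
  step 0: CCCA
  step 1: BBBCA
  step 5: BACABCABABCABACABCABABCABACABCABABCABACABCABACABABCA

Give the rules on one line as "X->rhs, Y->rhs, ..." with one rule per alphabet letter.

A->CA, B->BA, C->B

  step 0 ⇒ step 1: CCCA ⇒ B·B·B·CA
    A ↦ CA
    C ↦ B
    B ↦ BA  (constrained at step 1)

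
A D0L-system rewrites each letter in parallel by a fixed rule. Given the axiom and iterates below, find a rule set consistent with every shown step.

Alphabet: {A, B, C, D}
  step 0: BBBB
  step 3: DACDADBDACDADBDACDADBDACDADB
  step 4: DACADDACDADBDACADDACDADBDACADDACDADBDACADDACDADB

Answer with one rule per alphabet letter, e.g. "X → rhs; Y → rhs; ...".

  step 3 ⇒ step 4: DACDADBDACDADBDACDADBDACDADB ⇒ DA·C·AD·DA·C·DA·DB·DA·C·AD·DA·C·DA·DB·DA·C·AD·DA·C·DA·DB·DA·C·AD·DA·C·DA·DB
    A ↦ C
    B ↦ DB
    C ↦ AD
    D ↦ DA

A->C, B->DB, C->AD, D->DA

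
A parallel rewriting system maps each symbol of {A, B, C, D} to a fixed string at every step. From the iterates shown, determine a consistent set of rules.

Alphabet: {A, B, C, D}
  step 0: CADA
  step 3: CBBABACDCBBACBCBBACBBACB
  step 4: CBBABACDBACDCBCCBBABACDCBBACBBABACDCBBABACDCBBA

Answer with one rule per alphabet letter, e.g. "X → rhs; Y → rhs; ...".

A->CD, B->BA, C->CB, D->C

  step 3 ⇒ step 4: CBBABACDCBBACBCBBACBBACB ⇒ CB·BA·BA·CD·BA·CD·CB·C·CB·BA·BA·CD·CB·BA·CB·BA·BA·CD·CB·BA·BA·CD·CB·BA
    A ↦ CD
    B ↦ BA
    C ↦ CB
    D ↦ C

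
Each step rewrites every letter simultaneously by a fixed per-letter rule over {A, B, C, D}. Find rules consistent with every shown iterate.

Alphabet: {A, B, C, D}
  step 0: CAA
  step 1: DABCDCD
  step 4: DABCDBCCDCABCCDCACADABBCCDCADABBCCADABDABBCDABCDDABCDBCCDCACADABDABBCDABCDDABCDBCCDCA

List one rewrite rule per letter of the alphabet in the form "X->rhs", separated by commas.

A->CD, B->CA, C->DAB, D->BC

  step 0 ⇒ step 1: CAA ⇒ DAB·CD·CD
    A ↦ CD
    C ↦ DAB
    B ↦ CA  (constrained at step 1)
    D ↦ BC  (constrained at step 1)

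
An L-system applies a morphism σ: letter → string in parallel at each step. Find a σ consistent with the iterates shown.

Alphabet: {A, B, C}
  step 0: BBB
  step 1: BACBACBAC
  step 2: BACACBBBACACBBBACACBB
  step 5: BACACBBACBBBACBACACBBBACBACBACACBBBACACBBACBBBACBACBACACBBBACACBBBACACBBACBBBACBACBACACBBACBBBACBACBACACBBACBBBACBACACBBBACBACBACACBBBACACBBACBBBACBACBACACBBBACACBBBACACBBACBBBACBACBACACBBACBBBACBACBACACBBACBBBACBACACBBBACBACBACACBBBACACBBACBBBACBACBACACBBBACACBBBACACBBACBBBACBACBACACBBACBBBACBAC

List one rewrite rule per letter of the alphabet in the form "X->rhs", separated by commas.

A->ACB, B->BAC, C->B

  step 1 ⇒ step 2: BACBACBAC ⇒ BAC·ACB·B·BAC·ACB·B·BAC·ACB·B
    A ↦ ACB
    B ↦ BAC
    C ↦ B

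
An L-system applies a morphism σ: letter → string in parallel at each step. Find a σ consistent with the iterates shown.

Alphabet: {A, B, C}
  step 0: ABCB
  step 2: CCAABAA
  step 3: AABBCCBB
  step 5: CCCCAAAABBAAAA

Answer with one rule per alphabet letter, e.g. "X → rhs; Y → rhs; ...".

A->B, B->CC, C->A

  step 2 ⇒ step 3: CCAABAA ⇒ A·A·B·B·CC·B·B
    A ↦ B
    B ↦ CC
    C ↦ A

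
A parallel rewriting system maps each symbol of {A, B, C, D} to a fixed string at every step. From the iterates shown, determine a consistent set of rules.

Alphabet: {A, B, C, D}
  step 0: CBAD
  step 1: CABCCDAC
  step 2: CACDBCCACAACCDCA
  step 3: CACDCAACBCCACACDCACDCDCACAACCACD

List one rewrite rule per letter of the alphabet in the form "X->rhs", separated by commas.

  step 2 ⇒ step 3: CACDBCCACAACCDCA ⇒ CA·CD·CA·AC·BC·CA·CA·CD·CA·CD·CD·CA·CA·AC·CA·CD
    A ↦ CD
    B ↦ BC
    C ↦ CA
    D ↦ AC

A->CD, B->BC, C->CA, D->AC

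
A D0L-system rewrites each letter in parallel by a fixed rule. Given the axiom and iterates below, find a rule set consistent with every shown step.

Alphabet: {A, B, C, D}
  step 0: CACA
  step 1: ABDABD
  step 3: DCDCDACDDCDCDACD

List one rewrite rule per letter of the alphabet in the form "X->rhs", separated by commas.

A->BD, B->D, C->A, D->CD

  step 0 ⇒ step 1: CACA ⇒ A·BD·A·BD
    A ↦ BD
    C ↦ A
    B ↦ D  (constrained at step 1)
    D ↦ CD  (constrained at step 1)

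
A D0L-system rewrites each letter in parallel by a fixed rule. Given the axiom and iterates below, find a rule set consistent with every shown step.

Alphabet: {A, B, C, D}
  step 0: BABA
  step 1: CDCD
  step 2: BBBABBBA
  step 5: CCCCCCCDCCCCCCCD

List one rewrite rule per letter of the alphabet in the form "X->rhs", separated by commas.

A->D, B->C, C->BB, D->BA

  step 1 ⇒ step 2: CDCD ⇒ BB·BA·BB·BA
    C ↦ BB
    D ↦ BA
  step 0 ⇒ step 1: BABA ⇒ C·D·C·D
    A ↦ D
  step 0 ⇒ step 1: BABA ⇒ C·D·C·D
    B ↦ C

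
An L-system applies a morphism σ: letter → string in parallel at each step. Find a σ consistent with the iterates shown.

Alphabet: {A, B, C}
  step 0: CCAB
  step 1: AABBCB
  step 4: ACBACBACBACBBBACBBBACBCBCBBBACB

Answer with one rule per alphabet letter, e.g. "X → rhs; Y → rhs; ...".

  step 0 ⇒ step 1: CCAB ⇒ A·A·BB·CB
    A ↦ BB
    B ↦ CB
    C ↦ A

A->BB, B->CB, C->A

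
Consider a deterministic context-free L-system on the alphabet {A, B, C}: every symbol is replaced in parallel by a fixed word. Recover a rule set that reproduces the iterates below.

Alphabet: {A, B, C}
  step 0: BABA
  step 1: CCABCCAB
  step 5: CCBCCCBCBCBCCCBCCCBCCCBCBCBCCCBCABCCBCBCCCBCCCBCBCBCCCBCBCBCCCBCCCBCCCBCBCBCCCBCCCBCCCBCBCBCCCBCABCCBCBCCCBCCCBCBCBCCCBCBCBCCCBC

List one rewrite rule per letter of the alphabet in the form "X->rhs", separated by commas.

A->AB, B->CC, C->BC

  step 0 ⇒ step 1: BABA ⇒ CC·AB·CC·AB
    A ↦ AB
    B ↦ CC
    C ↦ BC  (constrained at step 1)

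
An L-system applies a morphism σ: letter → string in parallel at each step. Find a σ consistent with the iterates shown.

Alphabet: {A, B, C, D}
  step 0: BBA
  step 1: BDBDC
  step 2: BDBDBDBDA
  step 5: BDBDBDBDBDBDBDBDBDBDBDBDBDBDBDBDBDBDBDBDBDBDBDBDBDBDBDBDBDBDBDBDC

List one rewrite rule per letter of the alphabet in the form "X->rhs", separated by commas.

  step 1 ⇒ step 2: BDBDC ⇒ BD·BD·BD·BD·A
    B ↦ BD
    C ↦ A
    D ↦ BD
  step 0 ⇒ step 1: BBA ⇒ BD·BD·C
    A ↦ C

A->C, B->BD, C->A, D->BD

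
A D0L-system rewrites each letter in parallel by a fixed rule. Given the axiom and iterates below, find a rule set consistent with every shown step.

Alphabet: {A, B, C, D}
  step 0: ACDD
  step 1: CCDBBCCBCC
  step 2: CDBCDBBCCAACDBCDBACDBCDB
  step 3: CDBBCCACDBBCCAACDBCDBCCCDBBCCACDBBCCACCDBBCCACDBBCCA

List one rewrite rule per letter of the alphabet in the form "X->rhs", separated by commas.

A->C, B->A, C->CDB, D->BCC

  step 2 ⇒ step 3: CDBCDBBCCAACDBCDBACDBCDB ⇒ CDB·BCC·A·CDB·BCC·A·A·CDB·CDB·C·C·CDB·BCC·A·CDB·BCC·A·C·CDB·BCC·A·CDB·BCC·A
    A ↦ C
    B ↦ A
    C ↦ CDB
    D ↦ BCC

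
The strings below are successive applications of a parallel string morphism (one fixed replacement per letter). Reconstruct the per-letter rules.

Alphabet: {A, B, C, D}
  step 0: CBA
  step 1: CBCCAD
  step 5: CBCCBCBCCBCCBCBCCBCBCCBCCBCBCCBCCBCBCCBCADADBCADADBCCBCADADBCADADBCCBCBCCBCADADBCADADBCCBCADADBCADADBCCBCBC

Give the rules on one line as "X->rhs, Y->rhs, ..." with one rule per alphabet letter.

A->CAD, B->C, C->CB, D->ADB

  step 0 ⇒ step 1: CBA ⇒ CB·C·CAD
    A ↦ CAD
    B ↦ C
    C ↦ CB
    D ↦ ADB  (constrained at step 1)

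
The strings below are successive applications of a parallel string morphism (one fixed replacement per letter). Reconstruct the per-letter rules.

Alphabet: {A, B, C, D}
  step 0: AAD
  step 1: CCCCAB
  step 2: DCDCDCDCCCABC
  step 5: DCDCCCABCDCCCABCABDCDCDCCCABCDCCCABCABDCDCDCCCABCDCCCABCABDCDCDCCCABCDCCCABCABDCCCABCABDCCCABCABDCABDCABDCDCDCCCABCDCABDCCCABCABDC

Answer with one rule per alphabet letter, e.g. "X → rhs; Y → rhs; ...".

A->CC, B->ABC, C->DC, D->AB

  step 1 ⇒ step 2: CCCCAB ⇒ DC·DC·DC·DC·CC·ABC
    A ↦ CC
    B ↦ ABC
    C ↦ DC
  step 0 ⇒ step 1: AAD ⇒ CC·CC·AB
    D ↦ AB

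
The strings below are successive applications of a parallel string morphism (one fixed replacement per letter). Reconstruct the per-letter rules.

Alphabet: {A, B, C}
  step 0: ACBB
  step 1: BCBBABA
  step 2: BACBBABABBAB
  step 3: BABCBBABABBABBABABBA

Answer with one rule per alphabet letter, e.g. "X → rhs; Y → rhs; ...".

  step 2 ⇒ step 3: BACBBABABBAB ⇒ BA·B·CB·BA·BA·B·BA·B·BA·BA·B·BA
    A ↦ B
    B ↦ BA
    C ↦ CB

A->B, B->BA, C->CB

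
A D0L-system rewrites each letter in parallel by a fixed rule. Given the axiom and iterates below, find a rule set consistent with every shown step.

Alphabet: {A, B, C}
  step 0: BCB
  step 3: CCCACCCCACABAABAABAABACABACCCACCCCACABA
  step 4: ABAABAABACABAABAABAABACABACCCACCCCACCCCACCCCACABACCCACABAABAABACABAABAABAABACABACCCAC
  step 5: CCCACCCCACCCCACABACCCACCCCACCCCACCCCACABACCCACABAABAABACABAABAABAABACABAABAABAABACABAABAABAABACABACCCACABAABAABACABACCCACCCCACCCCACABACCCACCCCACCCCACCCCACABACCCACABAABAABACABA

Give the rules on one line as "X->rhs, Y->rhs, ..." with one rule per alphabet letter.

A->C, B->CCA, C->ABA

  step 4 ⇒ step 5: ABAABAABACABAABAABAABACABACCCACCCCACCCCACCCCACABACCCACABAABAABACABAABAABAABACABACCCAC ⇒ C·CCA·C·C·CCA·C·C·CCA·C·ABA·C·CCA·C·C·CCA·C·C·CCA·C·C·CCA·C·ABA·C·CCA·C·ABA·ABA·ABA·C·ABA·ABA·ABA·ABA·C·ABA·ABA·ABA·ABA·C·ABA·ABA·ABA·ABA·C·ABA·C·CCA·C·ABA·ABA·ABA·C·ABA·C·CCA·C·C·CCA·C·C·CCA·C·ABA·C·CCA·C·C·CCA·C·C·CCA·C·C·CCA·C·ABA·C·CCA·C·ABA·ABA·ABA·C·ABA
    A ↦ C
    B ↦ CCA
    C ↦ ABA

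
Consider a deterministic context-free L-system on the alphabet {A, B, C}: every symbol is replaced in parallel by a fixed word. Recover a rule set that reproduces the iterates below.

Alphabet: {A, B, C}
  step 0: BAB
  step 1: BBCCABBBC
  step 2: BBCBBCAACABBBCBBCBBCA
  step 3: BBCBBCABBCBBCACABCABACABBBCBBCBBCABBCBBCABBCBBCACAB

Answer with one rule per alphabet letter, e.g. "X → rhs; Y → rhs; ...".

A->CAB, B->BBC, C->A

  step 2 ⇒ step 3: BBCBBCAACABBBCBBCBBCA ⇒ BBC·BBC·A·BBC·BBC·A·CAB·CAB·A·CAB·BBC·BBC·BBC·A·BBC·BBC·A·BBC·BBC·A·CAB
    A ↦ CAB
    B ↦ BBC
    C ↦ A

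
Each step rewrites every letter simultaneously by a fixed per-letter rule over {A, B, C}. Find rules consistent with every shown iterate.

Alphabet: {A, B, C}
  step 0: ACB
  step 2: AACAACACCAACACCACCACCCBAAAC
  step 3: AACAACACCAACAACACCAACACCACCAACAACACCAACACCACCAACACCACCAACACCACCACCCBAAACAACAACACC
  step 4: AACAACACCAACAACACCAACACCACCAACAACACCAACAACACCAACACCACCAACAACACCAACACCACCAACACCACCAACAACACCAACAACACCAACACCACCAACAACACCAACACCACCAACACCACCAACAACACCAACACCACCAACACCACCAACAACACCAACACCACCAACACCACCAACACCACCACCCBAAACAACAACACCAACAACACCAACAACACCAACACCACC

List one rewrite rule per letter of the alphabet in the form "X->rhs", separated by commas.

A->AAC, B->CBA, C->ACC

  step 3 ⇒ step 4: AACAACACCAACAACACCAACACCACCAACAACACCAACACCACCAACACCACCAACACCACCACCCBAAACAACAACACC ⇒ AAC·AAC·ACC·AAC·AAC·ACC·AAC·ACC·ACC·AAC·AAC·ACC·AAC·AAC·ACC·AAC·ACC·ACC·AAC·AAC·ACC·AAC·ACC·ACC·AAC·ACC·ACC·AAC·AAC·ACC·AAC·AAC·ACC·AAC·ACC·ACC·AAC·AAC·ACC·AAC·ACC·ACC·AAC·ACC·ACC·AAC·AAC·ACC·AAC·ACC·ACC·AAC·ACC·ACC·AAC·AAC·ACC·AAC·ACC·ACC·AAC·ACC·ACC·AAC·ACC·ACC·ACC·CBA·AAC·AAC·AAC·ACC·AAC·AAC·ACC·AAC·AAC·ACC·AAC·ACC·ACC
    A ↦ AAC
    B ↦ CBA
    C ↦ ACC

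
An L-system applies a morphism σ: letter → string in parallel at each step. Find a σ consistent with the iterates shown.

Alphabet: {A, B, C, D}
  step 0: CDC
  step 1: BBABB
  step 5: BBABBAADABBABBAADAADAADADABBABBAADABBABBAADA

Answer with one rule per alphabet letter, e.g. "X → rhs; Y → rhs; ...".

A->AD, B->CD, C->BB, D->A

  step 0 ⇒ step 1: CDC ⇒ BB·A·BB
    C ↦ BB
    D ↦ A
    A ↦ AD  (constrained at step 1)
    B ↦ CD  (constrained at step 1)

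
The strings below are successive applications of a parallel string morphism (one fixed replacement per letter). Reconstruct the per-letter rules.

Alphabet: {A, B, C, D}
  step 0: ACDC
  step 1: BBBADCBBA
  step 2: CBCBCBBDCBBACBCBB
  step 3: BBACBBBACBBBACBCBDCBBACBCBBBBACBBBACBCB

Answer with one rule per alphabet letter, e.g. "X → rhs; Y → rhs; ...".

A->B, B->CB, C->BBA, D->DC

  step 2 ⇒ step 3: CBCBCBBDCBBACBCBB ⇒ BBA·CB·BBA·CB·BBA·CB·CB·DC·BBA·CB·CB·B·BBA·CB·BBA·CB·CB
    A ↦ B
    B ↦ CB
    C ↦ BBA
    D ↦ DC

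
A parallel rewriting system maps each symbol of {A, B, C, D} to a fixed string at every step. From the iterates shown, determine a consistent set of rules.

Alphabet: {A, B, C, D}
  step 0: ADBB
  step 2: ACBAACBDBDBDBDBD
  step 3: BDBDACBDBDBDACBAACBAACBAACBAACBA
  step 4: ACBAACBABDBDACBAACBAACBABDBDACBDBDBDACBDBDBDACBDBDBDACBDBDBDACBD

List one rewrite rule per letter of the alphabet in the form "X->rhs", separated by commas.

A->BD, B->AC, C->BD, D->BA

  step 3 ⇒ step 4: BDBDACBDBDBDACBAACBAACBAACBAACBA ⇒ AC·BA·AC·BA·BD·BD·AC·BA·AC·BA·AC·BA·BD·BD·AC·BD·BD·BD·AC·BD·BD·BD·AC·BD·BD·BD·AC·BD·BD·BD·AC·BD
    A ↦ BD
    B ↦ AC
    C ↦ BD
    D ↦ BA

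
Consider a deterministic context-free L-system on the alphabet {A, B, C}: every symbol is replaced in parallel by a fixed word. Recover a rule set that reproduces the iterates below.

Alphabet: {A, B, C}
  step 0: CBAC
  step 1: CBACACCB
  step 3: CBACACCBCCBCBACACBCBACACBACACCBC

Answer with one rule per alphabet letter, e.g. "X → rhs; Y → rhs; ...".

  step 0 ⇒ step 1: CBAC ⇒ CB·ACA·C·CB
    A ↦ C
    B ↦ ACA
    C ↦ CB

A->C, B->ACA, C->CB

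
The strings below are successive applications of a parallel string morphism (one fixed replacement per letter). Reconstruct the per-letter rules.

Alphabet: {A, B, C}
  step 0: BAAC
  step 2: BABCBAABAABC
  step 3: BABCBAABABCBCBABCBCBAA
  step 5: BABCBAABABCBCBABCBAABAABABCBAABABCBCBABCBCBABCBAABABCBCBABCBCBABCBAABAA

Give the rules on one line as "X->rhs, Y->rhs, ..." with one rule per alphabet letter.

A->BC, B->BA, C->A

  step 2 ⇒ step 3: BABCBAABAABC ⇒ BA·BC·BA·A·BA·BC·BC·BA·BC·BC·BA·A
    A ↦ BC
    B ↦ BA
    C ↦ A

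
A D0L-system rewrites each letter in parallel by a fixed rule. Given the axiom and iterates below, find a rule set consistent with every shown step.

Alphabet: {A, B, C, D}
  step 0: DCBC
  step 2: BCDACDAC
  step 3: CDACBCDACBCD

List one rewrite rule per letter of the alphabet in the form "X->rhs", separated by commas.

  step 2 ⇒ step 3: BCDACDAC ⇒ C·D·AC·BC·D·AC·BC·D
    A ↦ BC
    B ↦ C
    C ↦ D
    D ↦ AC

A->BC, B->C, C->D, D->AC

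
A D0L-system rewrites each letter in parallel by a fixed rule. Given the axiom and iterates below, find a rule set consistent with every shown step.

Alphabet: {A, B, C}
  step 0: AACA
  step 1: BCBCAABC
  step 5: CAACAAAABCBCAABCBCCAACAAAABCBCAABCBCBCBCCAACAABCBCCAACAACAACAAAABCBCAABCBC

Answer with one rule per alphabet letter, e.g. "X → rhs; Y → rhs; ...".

A->BC, B->C, C->AA

  step 0 ⇒ step 1: AACA ⇒ BC·BC·AA·BC
    A ↦ BC
    C ↦ AA
    B ↦ C  (constrained at step 1)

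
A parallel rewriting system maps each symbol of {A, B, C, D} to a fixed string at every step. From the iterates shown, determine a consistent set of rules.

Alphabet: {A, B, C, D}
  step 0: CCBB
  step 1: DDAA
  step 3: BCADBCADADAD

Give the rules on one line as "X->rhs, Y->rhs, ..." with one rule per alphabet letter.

A->BC, B->A, C->D, D->AD

  step 0 ⇒ step 1: CCBB ⇒ D·D·A·A
    B ↦ A
    C ↦ D
    A ↦ BC  (constrained at step 1)
    D ↦ AD  (constrained at step 1)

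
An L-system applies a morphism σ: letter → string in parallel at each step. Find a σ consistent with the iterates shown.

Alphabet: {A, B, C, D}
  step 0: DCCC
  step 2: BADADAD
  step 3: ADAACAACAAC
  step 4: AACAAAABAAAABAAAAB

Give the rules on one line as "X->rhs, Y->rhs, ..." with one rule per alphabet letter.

  step 3 ⇒ step 4: ADAACAACAAC ⇒ AA·C·AA·AA·B·AA·AA·B·AA·AA·B
    A ↦ AA
    C ↦ B
    D ↦ C
  step 2 ⇒ step 3: BADADAD ⇒ AD·AA·C·AA·C·AA·C
    B ↦ AD

A->AA, B->AD, C->B, D->C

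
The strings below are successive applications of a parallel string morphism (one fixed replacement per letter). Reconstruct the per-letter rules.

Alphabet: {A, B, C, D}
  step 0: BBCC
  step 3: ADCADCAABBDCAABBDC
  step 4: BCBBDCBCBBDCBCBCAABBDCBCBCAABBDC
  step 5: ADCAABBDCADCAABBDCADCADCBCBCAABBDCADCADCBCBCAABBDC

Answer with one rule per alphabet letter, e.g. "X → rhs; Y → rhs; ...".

A->BC, B->A, C->DC, D->BB

  step 4 ⇒ step 5: BCBBDCBCBBDCBCBCAABBDCBCBCAABBDC ⇒ A·DC·A·A·BB·DC·A·DC·A·A·BB·DC·A·DC·A·DC·BC·BC·A·A·BB·DC·A·DC·A·DC·BC·BC·A·A·BB·DC
    A ↦ BC
    B ↦ A
    C ↦ DC
    D ↦ BB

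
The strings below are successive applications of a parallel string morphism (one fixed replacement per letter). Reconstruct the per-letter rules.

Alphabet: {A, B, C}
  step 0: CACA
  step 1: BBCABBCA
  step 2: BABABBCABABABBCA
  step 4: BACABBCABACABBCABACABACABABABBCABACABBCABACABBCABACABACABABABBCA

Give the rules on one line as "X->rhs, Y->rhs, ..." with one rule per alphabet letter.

A->CA, B->BA, C->BB

  step 1 ⇒ step 2: BBCABBCA ⇒ BA·BA·BB·CA·BA·BA·BB·CA
    A ↦ CA
    B ↦ BA
    C ↦ BB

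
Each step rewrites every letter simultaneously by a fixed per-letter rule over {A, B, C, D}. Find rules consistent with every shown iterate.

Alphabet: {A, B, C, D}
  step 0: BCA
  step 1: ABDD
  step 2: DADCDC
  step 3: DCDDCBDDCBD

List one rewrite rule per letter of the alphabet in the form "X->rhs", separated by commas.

A->D, B->A, C->BD, D->DC

  step 2 ⇒ step 3: DADCDC ⇒ DC·D·DC·BD·DC·BD
    A ↦ D
    C ↦ BD
    D ↦ DC
  step 0 ⇒ step 1: BCA ⇒ A·BD·D
    B ↦ A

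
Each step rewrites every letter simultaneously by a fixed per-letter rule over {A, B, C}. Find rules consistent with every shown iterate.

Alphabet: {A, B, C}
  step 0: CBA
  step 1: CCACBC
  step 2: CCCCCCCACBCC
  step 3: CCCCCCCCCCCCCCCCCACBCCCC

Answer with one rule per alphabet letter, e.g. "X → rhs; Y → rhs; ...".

A->C, B->ACB, C->CC

  step 2 ⇒ step 3: CCCCCCCACBCC ⇒ CC·CC·CC·CC·CC·CC·CC·C·CC·ACB·CC·CC
    A ↦ C
    B ↦ ACB
    C ↦ CC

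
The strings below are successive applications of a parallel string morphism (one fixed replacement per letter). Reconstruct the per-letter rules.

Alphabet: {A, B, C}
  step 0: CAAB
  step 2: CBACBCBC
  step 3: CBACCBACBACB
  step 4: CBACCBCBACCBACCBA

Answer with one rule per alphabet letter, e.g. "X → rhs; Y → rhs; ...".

  step 3 ⇒ step 4: CBACCBACBACB ⇒ CB·A·C·CB·CB·A·C·CB·A·C·CB·A
    A ↦ C
    B ↦ A
    C ↦ CB

A->C, B->A, C->CB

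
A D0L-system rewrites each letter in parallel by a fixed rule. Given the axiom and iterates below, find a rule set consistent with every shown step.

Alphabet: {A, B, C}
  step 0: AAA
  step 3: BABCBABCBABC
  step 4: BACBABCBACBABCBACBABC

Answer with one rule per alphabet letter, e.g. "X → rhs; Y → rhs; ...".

A->C, B->BA, C->BC

  step 3 ⇒ step 4: BABCBABCBABC ⇒ BA·C·BA·BC·BA·C·BA·BC·BA·C·BA·BC
    A ↦ C
    B ↦ BA
    C ↦ BC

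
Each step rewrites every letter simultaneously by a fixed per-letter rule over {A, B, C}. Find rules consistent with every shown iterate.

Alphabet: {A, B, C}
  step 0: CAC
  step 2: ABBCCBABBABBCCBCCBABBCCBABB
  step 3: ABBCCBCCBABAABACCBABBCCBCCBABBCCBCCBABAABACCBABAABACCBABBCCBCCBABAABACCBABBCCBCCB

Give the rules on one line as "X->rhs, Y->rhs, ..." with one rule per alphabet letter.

  step 2 ⇒ step 3: ABBCCBABBABBCCBCCBABBCCBABB ⇒ ABB·CCB·CCB·ABA·ABA·CCB·ABB·CCB·CCB·ABB·CCB·CCB·ABA·ABA·CCB·ABA·ABA·CCB·ABB·CCB·CCB·ABA·ABA·CCB·ABB·CCB·CCB
    A ↦ ABB
    B ↦ CCB
    C ↦ ABA

A->ABB, B->CCB, C->ABA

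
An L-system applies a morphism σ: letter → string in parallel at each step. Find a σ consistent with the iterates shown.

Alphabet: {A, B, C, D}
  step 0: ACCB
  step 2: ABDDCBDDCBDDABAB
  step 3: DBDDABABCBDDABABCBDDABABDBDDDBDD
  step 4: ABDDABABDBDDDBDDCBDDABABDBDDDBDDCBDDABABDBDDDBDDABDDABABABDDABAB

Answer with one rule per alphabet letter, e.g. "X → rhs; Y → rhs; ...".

  step 3 ⇒ step 4: DBDDABABCBDDABABCBDDABABDBDDDBDD ⇒ AB·DD·AB·AB·DB·DD·DB·DD·CB·DD·AB·AB·DB·DD·DB·DD·CB·DD·AB·AB·DB·DD·DB·DD·AB·DD·AB·AB·AB·DD·AB·AB
    A ↦ DB
    B ↦ DD
    C ↦ CB
    D ↦ AB

A->DB, B->DD, C->CB, D->AB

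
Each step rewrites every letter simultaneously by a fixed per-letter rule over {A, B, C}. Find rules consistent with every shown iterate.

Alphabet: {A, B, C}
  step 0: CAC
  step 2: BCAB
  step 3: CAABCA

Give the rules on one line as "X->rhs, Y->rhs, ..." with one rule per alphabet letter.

A->B, B->CA, C->A

  step 2 ⇒ step 3: BCAB ⇒ CA·A·B·CA
    A ↦ B
    B ↦ CA
    C ↦ A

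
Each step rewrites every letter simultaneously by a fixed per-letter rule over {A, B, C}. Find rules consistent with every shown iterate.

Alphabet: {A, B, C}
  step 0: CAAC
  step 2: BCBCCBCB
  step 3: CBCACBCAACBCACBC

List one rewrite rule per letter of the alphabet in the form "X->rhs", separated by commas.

A->B, B->CBC, C->A

  step 2 ⇒ step 3: BCBCCBCB ⇒ CBC·A·CBC·A·A·CBC·A·CBC
    B ↦ CBC
    C ↦ A
    A ↦ B  (constrained at step 0)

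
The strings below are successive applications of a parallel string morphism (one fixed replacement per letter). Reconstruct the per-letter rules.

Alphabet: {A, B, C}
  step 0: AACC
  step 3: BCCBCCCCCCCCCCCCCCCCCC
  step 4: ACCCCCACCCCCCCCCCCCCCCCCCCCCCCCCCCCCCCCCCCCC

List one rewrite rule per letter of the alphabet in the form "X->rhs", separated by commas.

  step 3 ⇒ step 4: BCCBCCCCCCCCCCCCCCCCCC ⇒ AC·CC·CC·AC·CC·CC·CC·CC·CC·CC·CC·CC·CC·CC·CC·CC·CC·CC·CC·CC·CC·CC
    B ↦ AC
    C ↦ CC
    A ↦ B  (constrained at step 0)

A->B, B->AC, C->CC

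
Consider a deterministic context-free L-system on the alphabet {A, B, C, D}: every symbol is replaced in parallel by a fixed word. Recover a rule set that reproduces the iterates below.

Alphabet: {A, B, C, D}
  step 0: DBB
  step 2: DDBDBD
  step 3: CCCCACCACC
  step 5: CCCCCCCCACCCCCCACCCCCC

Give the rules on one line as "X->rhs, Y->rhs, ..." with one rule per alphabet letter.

A->BD, B->A, C->D, D->CC

  step 2 ⇒ step 3: DDBDBD ⇒ CC·CC·A·CC·A·CC
    B ↦ A
    D ↦ CC
    A ↦ BD  (constrained at step 3)
    C ↦ D  (constrained at step 3)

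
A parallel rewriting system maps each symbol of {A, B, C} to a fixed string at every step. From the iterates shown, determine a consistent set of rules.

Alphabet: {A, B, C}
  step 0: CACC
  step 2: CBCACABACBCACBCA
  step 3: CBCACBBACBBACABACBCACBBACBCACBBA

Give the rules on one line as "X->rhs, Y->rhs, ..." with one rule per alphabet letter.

A->BA, B->CA, C->CB

  step 2 ⇒ step 3: CBCACABACBCACBCA ⇒ CB·CA·CB·BA·CB·BA·CA·BA·CB·CA·CB·BA·CB·CA·CB·BA
    A ↦ BA
    B ↦ CA
    C ↦ CB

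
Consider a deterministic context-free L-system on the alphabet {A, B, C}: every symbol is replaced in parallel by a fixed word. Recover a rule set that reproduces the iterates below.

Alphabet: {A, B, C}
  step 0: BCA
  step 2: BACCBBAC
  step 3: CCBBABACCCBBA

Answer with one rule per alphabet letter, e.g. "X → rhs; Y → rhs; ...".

  step 2 ⇒ step 3: BACCBBAC ⇒ C·CB·BA·BA·C·C·CB·BA
    A ↦ CB
    B ↦ C
    C ↦ BA

A->CB, B->C, C->BA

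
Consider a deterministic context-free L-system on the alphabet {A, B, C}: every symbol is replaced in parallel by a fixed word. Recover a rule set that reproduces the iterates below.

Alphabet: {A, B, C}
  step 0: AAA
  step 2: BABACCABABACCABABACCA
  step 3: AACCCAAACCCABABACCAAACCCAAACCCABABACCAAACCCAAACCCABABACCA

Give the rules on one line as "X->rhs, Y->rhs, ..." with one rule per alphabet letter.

  step 2 ⇒ step 3: BABACCABABACCABABACCA ⇒ AAC·CCA·AAC·CCA·BA·BA·CCA·AAC·CCA·AAC·CCA·BA·BA·CCA·AAC·CCA·AAC·CCA·BA·BA·CCA
    A ↦ CCA
    B ↦ AAC
    C ↦ BA

A->CCA, B->AAC, C->BA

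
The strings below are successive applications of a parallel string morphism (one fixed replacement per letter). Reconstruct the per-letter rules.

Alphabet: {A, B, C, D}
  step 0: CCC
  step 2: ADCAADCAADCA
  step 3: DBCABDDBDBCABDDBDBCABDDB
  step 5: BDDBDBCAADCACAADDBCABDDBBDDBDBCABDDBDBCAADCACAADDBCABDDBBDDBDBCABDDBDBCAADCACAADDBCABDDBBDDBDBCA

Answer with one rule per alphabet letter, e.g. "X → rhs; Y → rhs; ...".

  step 2 ⇒ step 3: ADCAADCAADCA ⇒ DB·CA·BD·DB·DB·CA·BD·DB·DB·CA·BD·DB
    A ↦ DB
    C ↦ BD
    D ↦ CA
    B ↦ AD  (constrained at step 3)

A->DB, B->AD, C->BD, D->CA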